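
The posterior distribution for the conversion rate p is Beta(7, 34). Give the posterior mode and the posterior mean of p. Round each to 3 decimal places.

posterior mode = 0.154, posterior mean = 0.171

Mode = (7−1)/(7+34−2) = 6/39 = 0.154.
Mean = 7/(7+34) = 7/41 = 0.171.
The mean is pulled above the mode by the posterior's right skew.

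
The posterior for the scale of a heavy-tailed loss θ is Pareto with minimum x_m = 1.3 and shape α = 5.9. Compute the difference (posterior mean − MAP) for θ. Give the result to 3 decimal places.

The Pareto density is strictly decreasing on [x_m, ∞), so the mode is x_m = 1.300.
Mean = α·x_m/(α−1) = 5.9·1.3/4.9 = 1.565.
Difference = 1.565 − 1.300 = 0.265.

0.265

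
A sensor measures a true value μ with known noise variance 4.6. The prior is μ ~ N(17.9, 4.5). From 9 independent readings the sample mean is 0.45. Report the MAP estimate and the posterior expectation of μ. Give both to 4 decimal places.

Posterior for μ is Normal. Precision-weighted mean: (1/4.5·17.9 + 9/4.6·0.45) / (1/4.5 + 9/4.6) = 2.2298.
A Normal posterior is symmetric, so mode = mean.

MAP = 2.2298; posterior mean = 2.2298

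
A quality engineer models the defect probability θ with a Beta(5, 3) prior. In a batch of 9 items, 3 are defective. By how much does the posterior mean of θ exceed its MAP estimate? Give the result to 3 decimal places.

Posterior: Beta(5+3, 3+6) = Beta(8, 9).
Mode = (8−1)/(8+9−2) = 7/15 = 0.467.
Mean = 8/(8+9) = 8/17 = 0.471.
Difference = 0.471 − 0.467 = 0.004.
The mean is pulled above the mode by the posterior's right skew.

0.004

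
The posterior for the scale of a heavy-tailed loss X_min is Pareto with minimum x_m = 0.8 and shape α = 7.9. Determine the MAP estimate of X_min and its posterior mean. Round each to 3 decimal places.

MAP = 0.800; posterior mean = 0.916

The Pareto density is strictly decreasing on [x_m, ∞), so the mode is x_m = 0.800.
Mean = α·x_m/(α−1) = 7.9·0.8/6.9 = 0.916.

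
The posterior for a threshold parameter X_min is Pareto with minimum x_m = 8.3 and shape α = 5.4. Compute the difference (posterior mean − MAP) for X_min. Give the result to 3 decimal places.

The Pareto density is strictly decreasing on [x_m, ∞), so the mode is x_m = 8.300.
Mean = α·x_m/(α−1) = 5.4·8.3/4.4 = 10.186.
Difference = 10.186 − 8.300 = 1.886.

1.886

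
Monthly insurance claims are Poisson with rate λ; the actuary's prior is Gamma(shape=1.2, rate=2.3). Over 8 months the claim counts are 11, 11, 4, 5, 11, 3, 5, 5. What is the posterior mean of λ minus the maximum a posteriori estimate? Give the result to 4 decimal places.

Σ counts = 55. Posterior: Gamma(shape = 1.2+55 = 56.2, rate = 2.3+8 = 10.3).
Mode = (α−1)/β = 55.2/10.3 = 5.3592.
Mean = α/β = 56.2/10.3 = 5.4563.
Difference = 5.4563 − 5.3592 = 0.0971.
The mean is pulled above the mode by the posterior's right skew.

0.0971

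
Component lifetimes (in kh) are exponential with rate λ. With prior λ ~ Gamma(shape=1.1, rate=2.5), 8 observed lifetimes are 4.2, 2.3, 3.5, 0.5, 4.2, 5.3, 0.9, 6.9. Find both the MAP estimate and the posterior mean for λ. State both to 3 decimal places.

Σ times = 27.8. Posterior: Gamma(shape = 1.1+8 = 9.1, rate = 2.5+27.8 = 30.3).
Mode = (α−1)/β = 8.1/30.3 = 0.267.
Mean = α/β = 9.1/30.3 = 0.300.
The posterior is right-skewed, so the mean exceeds the mode.

MAP estimate = 0.267, posterior mean = 0.300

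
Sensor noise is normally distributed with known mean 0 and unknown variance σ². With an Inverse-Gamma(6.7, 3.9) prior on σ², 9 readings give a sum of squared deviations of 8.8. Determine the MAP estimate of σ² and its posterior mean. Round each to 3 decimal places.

MAP estimate = 0.680, posterior mean = 0.814

Posterior: Inverse-Gamma(shape = 6.7+9/2 = 11.2, scale = 3.9+8.8/2 = 8.3).
Mode = β/(α+1) = 8.3/12.2 = 0.680.
Mean = β/(α−1) = 8.3/10.2 = 0.814.
Mean > mode: the posterior has a right tail.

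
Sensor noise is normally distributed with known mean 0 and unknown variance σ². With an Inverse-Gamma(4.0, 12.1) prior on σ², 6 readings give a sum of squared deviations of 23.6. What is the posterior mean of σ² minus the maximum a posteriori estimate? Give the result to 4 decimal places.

0.9958

Posterior: Inverse-Gamma(shape = 4.0+6/2 = 7.0, scale = 12.1+23.6/2 = 23.9).
Mode = β/(α+1) = 23.9/8.0 = 2.9875.
Mean = β/(α−1) = 23.9/6.0 = 3.9833.
Difference = 3.9833 − 2.9875 = 0.9958.
The posterior is right-skewed, so the mean exceeds the mode.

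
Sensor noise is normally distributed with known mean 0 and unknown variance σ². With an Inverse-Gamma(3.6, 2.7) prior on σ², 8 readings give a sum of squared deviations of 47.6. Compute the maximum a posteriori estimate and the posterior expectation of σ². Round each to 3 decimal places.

Posterior: Inverse-Gamma(shape = 3.6+8/2 = 7.6, scale = 2.7+47.6/2 = 26.5).
Mode = β/(α+1) = 26.5/8.6 = 3.081.
Mean = β/(α−1) = 26.5/6.6 = 4.015.
Right-skewed posterior ⇒ mode < mean.

MAP = 3.081, posterior mean = 4.015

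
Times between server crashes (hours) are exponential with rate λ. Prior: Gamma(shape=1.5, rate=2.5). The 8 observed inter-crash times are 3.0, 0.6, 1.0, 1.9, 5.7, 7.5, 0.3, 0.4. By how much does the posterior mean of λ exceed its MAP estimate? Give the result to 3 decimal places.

0.044

Σ times = 20.4. Posterior: Gamma(shape = 1.5+8 = 9.5, rate = 2.5+20.4 = 22.9).
Mode = (α−1)/β = 8.5/22.9 = 0.371.
Mean = α/β = 9.5/22.9 = 0.415.
Difference = 0.415 − 0.371 = 0.044.
The mean is pulled above the mode by the posterior's right skew.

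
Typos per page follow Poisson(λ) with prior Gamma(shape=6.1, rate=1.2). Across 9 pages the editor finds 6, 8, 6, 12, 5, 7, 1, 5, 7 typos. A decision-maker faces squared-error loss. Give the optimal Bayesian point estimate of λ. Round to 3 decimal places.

6.186

Σ counts = 57. Posterior: Gamma(shape = 6.1+57 = 63.1, rate = 1.2+9 = 10.2).
Mode = (α−1)/β = 62.1/10.2 = 6.088.
Mean = α/β = 63.1/10.2 = 6.186.
Squared-error loss ⇒ the optimal estimator is the posterior mean.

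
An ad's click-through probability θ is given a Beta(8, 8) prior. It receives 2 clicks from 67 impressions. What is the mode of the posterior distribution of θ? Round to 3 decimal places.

0.111

Posterior: Beta(8+2, 8+65) = Beta(10, 73).
Mode = (10−1)/(10+73−2) = 9/81 = 0.111.
Mean = 10/(10+73) = 10/83 = 0.120.
This is the posterior mode — the MAP estimate.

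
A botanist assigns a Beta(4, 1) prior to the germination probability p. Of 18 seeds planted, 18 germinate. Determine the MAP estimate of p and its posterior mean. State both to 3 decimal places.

MAP estimate = 1.000, posterior mean = 0.957

Posterior: Beta(4+18, 1+0) = Beta(22, 1).
Since β = 1 ≤ 1 and α > 1, the Beta density is monotone increasing on [0,1]; the mode is at 1.
Mean = 22/(22+1) = 0.957.
Mode > mean: the posterior has a left tail.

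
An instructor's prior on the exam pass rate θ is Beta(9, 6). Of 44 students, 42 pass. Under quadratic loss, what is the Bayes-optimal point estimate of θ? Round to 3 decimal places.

0.864

Posterior: Beta(9+42, 6+2) = Beta(51, 8).
Mode = (51−1)/(51+8−2) = 50/57 = 0.877.
Mean = 51/(51+8) = 51/59 = 0.864.
Quadratic loss ⇒ the optimal estimator is the posterior mean.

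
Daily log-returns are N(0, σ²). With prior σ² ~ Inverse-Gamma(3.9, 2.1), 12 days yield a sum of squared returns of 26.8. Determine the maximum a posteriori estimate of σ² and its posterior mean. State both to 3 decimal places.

Posterior: Inverse-Gamma(shape = 3.9+12/2 = 9.9, scale = 2.1+26.8/2 = 15.5).
Mode = β/(α+1) = 15.5/10.9 = 1.422.
Mean = β/(α−1) = 15.5/8.9 = 1.742.
The mean is pulled above the mode by the posterior's right skew.

MAP = 1.422, posterior mean = 1.742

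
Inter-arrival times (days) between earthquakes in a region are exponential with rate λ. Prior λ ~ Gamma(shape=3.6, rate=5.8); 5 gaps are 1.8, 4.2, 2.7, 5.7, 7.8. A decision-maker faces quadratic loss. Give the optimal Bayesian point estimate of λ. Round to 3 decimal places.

0.307

Σ times = 22.2. Posterior: Gamma(shape = 3.6+5 = 8.6, rate = 5.8+22.2 = 28.0).
Mode = (α−1)/β = 7.6/28.0 = 0.271.
Mean = α/β = 8.6/28.0 = 0.307.
Quadratic loss ⇒ the optimal estimator is the posterior mean.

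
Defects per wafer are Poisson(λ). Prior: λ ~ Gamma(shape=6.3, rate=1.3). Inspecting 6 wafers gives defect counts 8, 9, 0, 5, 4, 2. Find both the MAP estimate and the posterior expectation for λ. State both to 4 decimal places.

MAP = 4.5616; posterior mean = 4.6986

Σ counts = 28. Posterior: Gamma(shape = 6.3+28 = 34.3, rate = 1.3+6 = 7.3).
Mode = (α−1)/β = 33.3/7.3 = 4.5616.
Mean = α/β = 34.3/7.3 = 4.6986.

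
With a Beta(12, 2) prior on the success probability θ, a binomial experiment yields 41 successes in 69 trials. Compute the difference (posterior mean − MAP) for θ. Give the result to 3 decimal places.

-0.003

Posterior: Beta(12+41, 2+28) = Beta(53, 30).
Mode = (53−1)/(53+30−2) = 52/81 = 0.642.
Mean = 53/(53+30) = 53/83 = 0.639.
Difference = 0.639 − 0.642 = -0.003.
Left-skewed posterior ⇒ mean < mode.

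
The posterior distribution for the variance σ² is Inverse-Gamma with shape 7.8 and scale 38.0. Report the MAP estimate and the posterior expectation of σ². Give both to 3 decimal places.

Mode = β/(α+1) = 38.0/8.8 = 4.318.
Mean = β/(α−1) = 38.0/6.8 = 5.588.
Mean > mode: the posterior has a right tail.

MAP = 4.318; posterior mean = 5.588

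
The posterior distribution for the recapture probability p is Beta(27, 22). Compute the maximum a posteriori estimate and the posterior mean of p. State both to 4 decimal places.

Mode = (27−1)/(27+22−2) = 26/47 = 0.5532.
Mean = 27/(27+22) = 27/49 = 0.5510.
Mode > mean: the posterior has a left tail.

p_MAP = 0.5532, E[p|data] = 0.5510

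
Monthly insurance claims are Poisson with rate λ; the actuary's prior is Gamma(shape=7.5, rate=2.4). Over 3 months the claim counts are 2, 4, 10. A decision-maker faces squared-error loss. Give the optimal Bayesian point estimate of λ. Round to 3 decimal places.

Σ counts = 16. Posterior: Gamma(shape = 7.5+16 = 23.5, rate = 2.4+3 = 5.4).
Mode = (α−1)/β = 22.5/5.4 = 4.167.
Mean = α/β = 23.5/5.4 = 4.352.
Squared-error loss ⇒ the optimal estimator is the posterior mean.

4.352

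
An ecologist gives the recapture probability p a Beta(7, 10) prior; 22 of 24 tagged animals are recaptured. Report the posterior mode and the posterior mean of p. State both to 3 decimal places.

Posterior: Beta(7+22, 10+2) = Beta(29, 12).
Mode = (29−1)/(29+12−2) = 28/39 = 0.718.
Mean = 29/(29+12) = 29/41 = 0.707.
Mode > mean: the posterior has a left tail.

p_MAP = 0.718, E[p|data] = 0.707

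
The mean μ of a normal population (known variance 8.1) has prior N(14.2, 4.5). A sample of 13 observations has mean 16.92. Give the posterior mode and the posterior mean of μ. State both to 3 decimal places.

MAP: 16.589. Posterior mean: 16.589.

Posterior for μ is Normal. Precision-weighted mean: (1/4.5·14.2 + 13/8.1·16.92) / (1/4.5 + 13/8.1) = 16.589.
A Normal posterior is symmetric, so mode = mean.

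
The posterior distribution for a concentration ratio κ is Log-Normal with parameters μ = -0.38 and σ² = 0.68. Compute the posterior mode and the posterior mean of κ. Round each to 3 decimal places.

Mode = exp(μ − σ²) = exp(-1.06) = 0.346.
Mean = exp(μ + σ²/2) = exp(-0.040) = 0.961.

posterior mode = 0.346, posterior mean = 0.961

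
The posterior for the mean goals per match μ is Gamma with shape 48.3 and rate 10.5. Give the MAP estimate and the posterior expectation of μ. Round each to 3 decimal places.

Mode = (α−1)/β = 47.3/10.5 = 4.505.
Mean = α/β = 48.3/10.5 = 4.600.

MAP: 4.505. Posterior mean: 4.600.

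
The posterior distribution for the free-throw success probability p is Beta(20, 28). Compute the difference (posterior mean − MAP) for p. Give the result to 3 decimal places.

0.004

Mode = (20−1)/(20+28−2) = 19/46 = 0.413.
Mean = 20/(20+28) = 20/48 = 0.417.
Difference = 0.417 − 0.413 = 0.004.
Right-skewed posterior ⇒ mode < mean.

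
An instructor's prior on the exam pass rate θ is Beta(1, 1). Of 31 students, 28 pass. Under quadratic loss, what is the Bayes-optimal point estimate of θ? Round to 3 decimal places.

0.879

Posterior: Beta(1+28, 1+3) = Beta(29, 4).
Mode = (29−1)/(29+4−2) = 28/31 = 0.903.
With a flat prior the MAP equals the MLE, 28/31.
Mean = 29/(29+4) = 29/33 = 0.879.
Quadratic loss ⇒ the optimal estimator is the posterior mean.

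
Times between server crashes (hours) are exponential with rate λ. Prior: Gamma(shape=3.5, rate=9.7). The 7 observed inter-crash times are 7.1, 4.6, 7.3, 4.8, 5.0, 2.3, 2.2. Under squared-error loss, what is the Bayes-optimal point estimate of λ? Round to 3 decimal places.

0.244

Σ times = 33.3. Posterior: Gamma(shape = 3.5+7 = 10.5, rate = 9.7+33.3 = 43.0).
Mode = (α−1)/β = 9.5/43.0 = 0.221.
Mean = α/β = 10.5/43.0 = 0.244.
Squared-error loss ⇒ the optimal estimator is the posterior mean.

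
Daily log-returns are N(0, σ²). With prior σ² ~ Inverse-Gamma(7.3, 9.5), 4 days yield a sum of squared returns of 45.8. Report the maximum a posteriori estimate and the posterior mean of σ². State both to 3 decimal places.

maximum a posteriori estimate = 3.146, posterior mean = 3.904

Posterior: Inverse-Gamma(shape = 7.3+4/2 = 9.3, scale = 9.5+45.8/2 = 32.4).
Mode = β/(α+1) = 32.4/10.3 = 3.146.
Mean = β/(α−1) = 32.4/8.3 = 3.904.
The posterior is right-skewed, so the mean exceeds the mode.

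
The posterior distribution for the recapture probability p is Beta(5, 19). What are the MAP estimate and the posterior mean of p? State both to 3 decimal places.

Mode = (5−1)/(5+19−2) = 4/22 = 0.182.
Mean = 5/(5+19) = 5/24 = 0.208.
The mean is pulled above the mode by the posterior's right skew.

p_MAP = 0.182, E[p|data] = 0.208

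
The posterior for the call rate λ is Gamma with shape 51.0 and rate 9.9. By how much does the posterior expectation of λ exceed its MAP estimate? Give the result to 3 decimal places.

0.101

Mode = (α−1)/β = 50.0/9.9 = 5.051.
Mean = α/β = 51.0/9.9 = 5.152.
Difference = 5.152 − 5.051 = 0.101.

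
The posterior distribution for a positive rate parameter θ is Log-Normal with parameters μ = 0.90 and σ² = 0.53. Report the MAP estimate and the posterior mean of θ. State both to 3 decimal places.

MAP = 1.448, posterior mean = 3.206

Mode = exp(μ − σ²) = exp(0.37) = 1.448.
Mean = exp(μ + σ²/2) = exp(1.165) = 3.206.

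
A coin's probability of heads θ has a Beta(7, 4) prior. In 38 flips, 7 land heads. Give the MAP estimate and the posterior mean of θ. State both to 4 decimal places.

Posterior: Beta(7+7, 4+31) = Beta(14, 35).
Mode = (14−1)/(14+35−2) = 13/47 = 0.2766.
Mean = 14/(14+35) = 14/49 = 0.2857.

MAP: 0.2766. Posterior mean: 0.2857.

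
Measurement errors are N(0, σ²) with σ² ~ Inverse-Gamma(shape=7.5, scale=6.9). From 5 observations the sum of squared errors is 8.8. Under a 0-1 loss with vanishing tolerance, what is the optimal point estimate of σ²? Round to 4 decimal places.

1.0273

Posterior: Inverse-Gamma(shape = 7.5+5/2 = 10.0, scale = 6.9+8.8/2 = 11.3).
Mode = β/(α+1) = 11.3/11.0 = 1.0273.
Mean = β/(α−1) = 11.3/9.0 = 1.2556.
This is the posterior mode — the MAP estimate.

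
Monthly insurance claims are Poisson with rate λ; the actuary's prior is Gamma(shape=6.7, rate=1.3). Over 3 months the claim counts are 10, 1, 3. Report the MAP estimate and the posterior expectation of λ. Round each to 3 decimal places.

MAP = 4.581, posterior mean = 4.814

Σ counts = 14. Posterior: Gamma(shape = 6.7+14 = 20.7, rate = 1.3+3 = 4.3).
Mode = (α−1)/β = 19.7/4.3 = 4.581.
Mean = α/β = 20.7/4.3 = 4.814.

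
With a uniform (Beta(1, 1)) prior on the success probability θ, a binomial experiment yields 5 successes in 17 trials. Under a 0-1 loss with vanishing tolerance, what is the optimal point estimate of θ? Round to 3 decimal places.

0.294

Posterior: Beta(1+5, 1+12) = Beta(6, 13).
Mode = (6−1)/(6+13−2) = 5/17 = 0.294.
With a flat prior the MAP equals the MLE, 5/17.
Mean = 6/(6+13) = 6/19 = 0.316.
This is the posterior mode — the MAP estimate.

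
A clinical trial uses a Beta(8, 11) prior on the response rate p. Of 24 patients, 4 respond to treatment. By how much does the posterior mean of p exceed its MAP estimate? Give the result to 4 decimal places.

0.0108

Posterior: Beta(8+4, 11+20) = Beta(12, 31).
Mode = (12−1)/(12+31−2) = 11/41 = 0.2683.
Mean = 12/(12+31) = 12/43 = 0.2791.
Difference = 0.2791 − 0.2683 = 0.0108.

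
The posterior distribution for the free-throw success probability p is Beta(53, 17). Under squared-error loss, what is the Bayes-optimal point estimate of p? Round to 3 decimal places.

0.757

Mode = (53−1)/(53+17−2) = 52/68 = 0.765.
Mean = 53/(53+17) = 53/70 = 0.757.
Squared-error loss ⇒ the optimal estimator is the posterior mean.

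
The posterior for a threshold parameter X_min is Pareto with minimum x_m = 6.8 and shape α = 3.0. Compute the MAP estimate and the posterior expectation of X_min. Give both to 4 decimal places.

MAP: 6.8000. Posterior mean: 10.2000.

The Pareto density is strictly decreasing on [x_m, ∞), so the mode is x_m = 6.8000.
Mean = α·x_m/(α−1) = 3.0·6.8/2.0 = 10.2000.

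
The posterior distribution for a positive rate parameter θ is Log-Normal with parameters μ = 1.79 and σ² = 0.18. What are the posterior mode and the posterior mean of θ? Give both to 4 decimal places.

Mode = exp(μ − σ²) = exp(1.61) = 5.0028.
Mean = exp(μ + σ²/2) = exp(1.880) = 6.5535.
Mean > mode: the posterior has a right tail.

MAP = 5.0028, posterior mean = 6.5535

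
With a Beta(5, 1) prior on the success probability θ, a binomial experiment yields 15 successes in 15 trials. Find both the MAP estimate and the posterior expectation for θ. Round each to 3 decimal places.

Posterior: Beta(5+15, 1+0) = Beta(20, 1).
Since β = 1 ≤ 1 and α > 1, the Beta density is monotone increasing on [0,1]; the mode is at 1.
Mean = 20/(20+1) = 0.952.

θ_MAP = 1.000, E[θ|data] = 0.952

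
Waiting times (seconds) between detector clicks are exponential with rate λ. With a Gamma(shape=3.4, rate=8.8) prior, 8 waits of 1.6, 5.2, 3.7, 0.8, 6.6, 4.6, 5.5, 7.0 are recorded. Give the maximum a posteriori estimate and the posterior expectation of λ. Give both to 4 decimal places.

MAP = 0.2374; posterior mean = 0.2603

Σ times = 35.0. Posterior: Gamma(shape = 3.4+8 = 11.4, rate = 8.8+35.0 = 43.8).
Mode = (α−1)/β = 10.4/43.8 = 0.2374.
Mean = α/β = 11.4/43.8 = 0.2603.
Mean > mode: the posterior has a right tail.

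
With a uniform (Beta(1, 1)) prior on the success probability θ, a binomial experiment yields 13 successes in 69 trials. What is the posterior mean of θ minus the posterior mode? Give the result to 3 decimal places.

Posterior: Beta(1+13, 1+56) = Beta(14, 57).
Mode = (14−1)/(14+57−2) = 13/69 = 0.188.
Mean = 14/(14+57) = 14/71 = 0.197.
Difference = 0.197 − 0.188 = 0.009.
Mean > mode: the posterior has a right tail.

0.009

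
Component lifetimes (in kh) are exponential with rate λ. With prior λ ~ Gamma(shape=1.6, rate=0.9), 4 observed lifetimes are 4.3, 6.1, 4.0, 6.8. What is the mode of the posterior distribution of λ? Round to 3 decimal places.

Σ times = 21.2. Posterior: Gamma(shape = 1.6+4 = 5.6, rate = 0.9+21.2 = 22.1).
Mode = (α−1)/β = 4.6/22.1 = 0.208.
Mean = α/β = 5.6/22.1 = 0.253.
This is the posterior mode — the MAP estimate.

0.208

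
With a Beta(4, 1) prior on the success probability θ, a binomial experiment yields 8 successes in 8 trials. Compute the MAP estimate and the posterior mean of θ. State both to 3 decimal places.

MAP: 1.000. Posterior mean: 0.923.

Posterior: Beta(4+8, 1+0) = Beta(12, 1).
Since β = 1 ≤ 1 and α > 1, the Beta density is monotone increasing on [0,1]; the mode is at 1.
Mean = 12/(12+1) = 0.923.
Mode > mean: the posterior has a left tail.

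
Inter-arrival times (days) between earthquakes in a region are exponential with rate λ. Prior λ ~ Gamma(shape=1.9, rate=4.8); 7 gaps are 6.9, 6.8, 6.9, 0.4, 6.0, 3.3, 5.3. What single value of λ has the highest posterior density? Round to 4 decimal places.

0.1955

Σ times = 35.6. Posterior: Gamma(shape = 1.9+7 = 8.9, rate = 4.8+35.6 = 40.4).
Mode = (α−1)/β = 7.9/40.4 = 0.1955.
Mean = α/β = 8.9/40.4 = 0.2203.
This is the posterior mode — the MAP estimate.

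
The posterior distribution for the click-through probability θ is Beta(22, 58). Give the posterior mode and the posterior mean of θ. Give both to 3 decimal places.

posterior mode = 0.269, posterior mean = 0.275

Mode = (22−1)/(22+58−2) = 21/78 = 0.269.
Mean = 22/(22+58) = 22/80 = 0.275.
Mean > mode: the posterior has a right tail.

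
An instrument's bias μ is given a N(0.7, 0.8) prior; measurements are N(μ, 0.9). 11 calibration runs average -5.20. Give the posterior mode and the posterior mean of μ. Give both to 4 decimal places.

posterior mode = -4.6526, posterior mean = -4.6526

Posterior for μ is Normal. Precision-weighted mean: (1/0.8·0.7 + 11/0.9·-5.20) / (1/0.8 + 11/0.9) = -4.6526.
A Normal posterior is symmetric, so mode = mean.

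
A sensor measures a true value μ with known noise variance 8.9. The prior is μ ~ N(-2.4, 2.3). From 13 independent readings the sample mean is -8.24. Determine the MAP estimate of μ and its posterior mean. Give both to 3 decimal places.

μ_MAP = -6.900, E[μ|data] = -6.900

Posterior for μ is Normal. Precision-weighted mean: (1/2.3·-2.4 + 13/8.9·-8.24) / (1/2.3 + 13/8.9) = -6.900.
A Normal posterior is symmetric, so mode = mean.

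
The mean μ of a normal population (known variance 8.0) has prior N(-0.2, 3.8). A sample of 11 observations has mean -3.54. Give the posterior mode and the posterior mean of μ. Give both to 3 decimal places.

MAP = -3.003; posterior mean = -3.003

Posterior for μ is Normal. Precision-weighted mean: (1/3.8·-0.2 + 11/8.0·-3.54) / (1/3.8 + 11/8.0) = -3.003.
A Normal posterior is symmetric, so mode = mean.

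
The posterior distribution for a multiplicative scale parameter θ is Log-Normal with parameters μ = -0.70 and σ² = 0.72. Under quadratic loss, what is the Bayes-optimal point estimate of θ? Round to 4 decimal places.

Mode = exp(μ − σ²) = exp(-1.42) = 0.2417.
Mean = exp(μ + σ²/2) = exp(-0.340) = 0.7118.
Quadratic loss ⇒ the optimal estimator is the posterior mean.

0.7118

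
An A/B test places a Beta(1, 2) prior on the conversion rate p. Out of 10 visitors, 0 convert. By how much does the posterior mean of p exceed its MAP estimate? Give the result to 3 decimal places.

0.077

Posterior: Beta(1+0, 2+10) = Beta(1, 12).
Since α = 1 ≤ 1 and β > 1, the Beta density is monotone decreasing on [0,1]; the mode is at 0.
Mean = 1/(1+12) = 0.077.
Difference = 0.077 − 0.000 = 0.077.
The posterior is right-skewed, so the mean exceeds the mode.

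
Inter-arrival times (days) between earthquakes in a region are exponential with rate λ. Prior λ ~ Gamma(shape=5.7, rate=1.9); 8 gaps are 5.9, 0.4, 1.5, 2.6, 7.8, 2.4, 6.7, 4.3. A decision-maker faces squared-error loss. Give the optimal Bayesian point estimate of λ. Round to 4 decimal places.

0.4090

Σ times = 31.6. Posterior: Gamma(shape = 5.7+8 = 13.7, rate = 1.9+31.6 = 33.5).
Mode = (α−1)/β = 12.7/33.5 = 0.3791.
Mean = α/β = 13.7/33.5 = 0.4090.
Squared-error loss ⇒ the optimal estimator is the posterior mean.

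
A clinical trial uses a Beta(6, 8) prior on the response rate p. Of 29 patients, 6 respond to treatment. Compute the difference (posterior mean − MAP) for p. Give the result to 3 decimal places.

Posterior: Beta(6+6, 8+23) = Beta(12, 31).
Mode = (12−1)/(12+31−2) = 11/41 = 0.268.
Mean = 12/(12+31) = 12/43 = 0.279.
Difference = 0.279 − 0.268 = 0.011.
The posterior is right-skewed, so the mean exceeds the mode.

0.011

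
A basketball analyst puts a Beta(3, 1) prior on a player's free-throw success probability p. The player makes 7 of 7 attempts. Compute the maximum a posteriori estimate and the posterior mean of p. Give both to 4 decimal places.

maximum a posteriori estimate = 1.0000, posterior mean = 0.9091

Posterior: Beta(3+7, 1+0) = Beta(10, 1).
Since β = 1 ≤ 1 and α > 1, the Beta density is monotone increasing on [0,1]; the mode is at 1.
Mean = 10/(10+1) = 0.9091.
The posterior is left-skewed, so the mode exceeds the mean.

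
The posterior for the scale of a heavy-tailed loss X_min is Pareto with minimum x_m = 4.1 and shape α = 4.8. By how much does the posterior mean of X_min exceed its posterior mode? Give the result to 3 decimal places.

1.079

The Pareto density is strictly decreasing on [x_m, ∞), so the mode is x_m = 4.100.
Mean = α·x_m/(α−1) = 4.8·4.1/3.8 = 5.179.
Difference = 5.179 − 4.100 = 1.079.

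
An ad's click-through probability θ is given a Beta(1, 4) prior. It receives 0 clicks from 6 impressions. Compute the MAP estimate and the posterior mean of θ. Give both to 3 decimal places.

MAP = 0.000; posterior mean = 0.091

Posterior: Beta(1+0, 4+6) = Beta(1, 10).
Since α = 1 ≤ 1 and β > 1, the Beta density is monotone decreasing on [0,1]; the mode is at 0.
Mean = 1/(1+10) = 0.091.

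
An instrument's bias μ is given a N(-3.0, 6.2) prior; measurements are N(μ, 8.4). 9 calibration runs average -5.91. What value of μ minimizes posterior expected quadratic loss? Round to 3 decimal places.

Posterior for μ is Normal. Precision-weighted mean: (1/6.2·-3.0 + 9/8.4·-5.91) / (1/6.2 + 9/8.4) = -5.529.
A Normal posterior is symmetric, so mode = mean.
Quadratic loss ⇒ the optimal estimator is the posterior mean.

-5.529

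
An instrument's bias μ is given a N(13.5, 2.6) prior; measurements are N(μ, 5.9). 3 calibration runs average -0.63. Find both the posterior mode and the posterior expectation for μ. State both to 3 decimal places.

MAP: 5.455. Posterior mean: 5.455.

Posterior for μ is Normal. Precision-weighted mean: (1/2.6·13.5 + 3/5.9·-0.63) / (1/2.6 + 3/5.9) = 5.455.
A Normal posterior is symmetric, so mode = mean.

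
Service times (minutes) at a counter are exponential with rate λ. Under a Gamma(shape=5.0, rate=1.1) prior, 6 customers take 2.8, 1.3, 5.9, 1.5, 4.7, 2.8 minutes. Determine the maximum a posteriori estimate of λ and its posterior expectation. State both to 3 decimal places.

Σ times = 19.0. Posterior: Gamma(shape = 5.0+6 = 11.0, rate = 1.1+19.0 = 20.1).
Mode = (α−1)/β = 10.0/20.1 = 0.498.
Mean = α/β = 11.0/20.1 = 0.547.

maximum a posteriori estimate = 0.498, posterior expectation = 0.547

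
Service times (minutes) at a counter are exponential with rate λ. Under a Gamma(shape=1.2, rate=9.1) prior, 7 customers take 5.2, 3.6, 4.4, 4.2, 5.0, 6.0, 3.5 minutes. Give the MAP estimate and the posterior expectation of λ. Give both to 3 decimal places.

MAP estimate = 0.176, posterior expectation = 0.200

Σ times = 31.9. Posterior: Gamma(shape = 1.2+7 = 8.2, rate = 9.1+31.9 = 41.0).
Mode = (α−1)/β = 7.2/41.0 = 0.176.
Mean = α/β = 8.2/41.0 = 0.200.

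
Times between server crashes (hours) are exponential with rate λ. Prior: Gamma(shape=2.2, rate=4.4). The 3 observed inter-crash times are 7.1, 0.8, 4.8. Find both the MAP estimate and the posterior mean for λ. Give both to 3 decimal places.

MAP = 0.246; posterior mean = 0.304

Σ times = 12.7. Posterior: Gamma(shape = 2.2+3 = 5.2, rate = 4.4+12.7 = 17.1).
Mode = (α−1)/β = 4.2/17.1 = 0.246.
Mean = α/β = 5.2/17.1 = 0.304.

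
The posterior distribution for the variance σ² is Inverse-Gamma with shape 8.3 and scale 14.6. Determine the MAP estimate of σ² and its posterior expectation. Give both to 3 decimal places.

MAP = 1.570, posterior mean = 2.000

Mode = β/(α+1) = 14.6/9.3 = 1.570.
Mean = β/(α−1) = 14.6/7.3 = 2.000.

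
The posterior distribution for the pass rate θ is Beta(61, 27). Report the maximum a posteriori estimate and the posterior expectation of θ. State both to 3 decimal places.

Mode = (61−1)/(61+27−2) = 60/86 = 0.698.
Mean = 61/(61+27) = 61/88 = 0.693.

MAP = 0.698; posterior mean = 0.693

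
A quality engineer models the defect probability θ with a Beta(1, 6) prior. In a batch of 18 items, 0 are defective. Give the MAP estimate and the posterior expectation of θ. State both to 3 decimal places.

MAP = 0.000, posterior mean = 0.040

Posterior: Beta(1+0, 6+18) = Beta(1, 24).
Since α = 1 ≤ 1 and β > 1, the Beta density is monotone decreasing on [0,1]; the mode is at 0.
Mean = 1/(1+24) = 0.040.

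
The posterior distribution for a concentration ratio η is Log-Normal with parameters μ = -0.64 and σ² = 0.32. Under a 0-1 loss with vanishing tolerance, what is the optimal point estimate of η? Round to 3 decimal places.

Mode = exp(μ − σ²) = exp(-0.96) = 0.383.
Mean = exp(μ + σ²/2) = exp(-0.480) = 0.619.
This is the posterior mode — the MAP estimate.

0.383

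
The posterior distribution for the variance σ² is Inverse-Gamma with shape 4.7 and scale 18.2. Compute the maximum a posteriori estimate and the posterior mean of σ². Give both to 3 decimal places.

MAP = 3.193, posterior mean = 4.919

Mode = β/(α+1) = 18.2/5.7 = 3.193.
Mean = β/(α−1) = 18.2/3.7 = 4.919.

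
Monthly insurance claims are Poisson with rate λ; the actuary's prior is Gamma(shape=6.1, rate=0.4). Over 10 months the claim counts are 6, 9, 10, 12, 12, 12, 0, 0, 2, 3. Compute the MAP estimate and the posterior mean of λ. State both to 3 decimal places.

MAP = 6.837; posterior mean = 6.933

Σ counts = 66. Posterior: Gamma(shape = 6.1+66 = 72.1, rate = 0.4+10 = 10.4).
Mode = (α−1)/β = 71.1/10.4 = 6.837.
Mean = α/β = 72.1/10.4 = 6.933.
Mean > mode: the posterior has a right tail.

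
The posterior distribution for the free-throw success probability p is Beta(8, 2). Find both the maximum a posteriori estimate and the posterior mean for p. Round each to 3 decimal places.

Mode = (8−1)/(8+2−2) = 7/8 = 0.875.
Mean = 8/(8+2) = 8/10 = 0.800.

MAP = 0.875, posterior mean = 0.800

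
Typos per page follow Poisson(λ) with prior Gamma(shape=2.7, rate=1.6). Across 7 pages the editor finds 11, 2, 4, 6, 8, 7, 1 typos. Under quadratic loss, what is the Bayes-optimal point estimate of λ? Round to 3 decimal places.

Σ counts = 39. Posterior: Gamma(shape = 2.7+39 = 41.7, rate = 1.6+7 = 8.6).
Mode = (α−1)/β = 40.7/8.6 = 4.733.
Mean = α/β = 41.7/8.6 = 4.849.
Quadratic loss ⇒ the optimal estimator is the posterior mean.

4.849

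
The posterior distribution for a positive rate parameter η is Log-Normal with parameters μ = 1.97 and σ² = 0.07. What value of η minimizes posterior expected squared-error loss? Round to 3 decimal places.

7.426

Mode = exp(μ − σ²) = exp(1.90) = 6.686.
Mean = exp(μ + σ²/2) = exp(2.005) = 7.426.
Squared-error loss ⇒ the optimal estimator is the posterior mean.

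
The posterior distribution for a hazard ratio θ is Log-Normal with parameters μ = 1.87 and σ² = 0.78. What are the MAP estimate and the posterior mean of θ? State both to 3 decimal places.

Mode = exp(μ − σ²) = exp(1.09) = 2.974.
Mean = exp(μ + σ²/2) = exp(2.260) = 9.583.
Right-skewed posterior ⇒ mode < mean.

MAP estimate = 2.974, posterior mean = 9.583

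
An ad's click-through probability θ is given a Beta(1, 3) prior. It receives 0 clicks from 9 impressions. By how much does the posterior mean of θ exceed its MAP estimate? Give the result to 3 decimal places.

0.077

Posterior: Beta(1+0, 3+9) = Beta(1, 12).
Since α = 1 ≤ 1 and β > 1, the Beta density is monotone decreasing on [0,1]; the mode is at 0.
Mean = 1/(1+12) = 0.077.
Difference = 0.077 − 0.000 = 0.077.
The mean is pulled above the mode by the posterior's right skew.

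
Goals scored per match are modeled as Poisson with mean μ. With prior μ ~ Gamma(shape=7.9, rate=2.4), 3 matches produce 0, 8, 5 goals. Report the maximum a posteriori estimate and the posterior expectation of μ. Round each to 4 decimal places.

Σ counts = 13. Posterior: Gamma(shape = 7.9+13 = 20.9, rate = 2.4+3 = 5.4).
Mode = (α−1)/β = 19.9/5.4 = 3.6852.
Mean = α/β = 20.9/5.4 = 3.8704.

maximum a posteriori estimate = 3.6852, posterior expectation = 3.8704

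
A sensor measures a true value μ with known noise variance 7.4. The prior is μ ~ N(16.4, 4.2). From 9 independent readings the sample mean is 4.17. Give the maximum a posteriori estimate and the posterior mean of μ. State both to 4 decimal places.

Posterior for μ is Normal. Precision-weighted mean: (1/4.2·16.4 + 9/7.4·4.17) / (1/4.2 + 9/7.4) = 6.1723.
A Normal posterior is symmetric, so mode = mean.

MAP = 6.1723; posterior mean = 6.1723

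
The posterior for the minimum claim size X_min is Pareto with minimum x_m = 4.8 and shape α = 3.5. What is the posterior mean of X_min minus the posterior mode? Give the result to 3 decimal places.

1.920

The Pareto density is strictly decreasing on [x_m, ∞), so the mode is x_m = 4.800.
Mean = α·x_m/(α−1) = 3.5·4.8/2.5 = 6.720.
Difference = 6.720 − 4.800 = 1.920.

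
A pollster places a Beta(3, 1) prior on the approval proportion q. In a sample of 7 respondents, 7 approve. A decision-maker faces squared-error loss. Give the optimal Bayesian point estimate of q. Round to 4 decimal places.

0.9091

Posterior: Beta(3+7, 1+0) = Beta(10, 1).
Since β = 1 ≤ 1 and α > 1, the Beta density is monotone increasing on [0,1]; the mode is at 1.
Mean = 10/(10+1) = 0.9091.
Squared-error loss ⇒ the optimal estimator is the posterior mean.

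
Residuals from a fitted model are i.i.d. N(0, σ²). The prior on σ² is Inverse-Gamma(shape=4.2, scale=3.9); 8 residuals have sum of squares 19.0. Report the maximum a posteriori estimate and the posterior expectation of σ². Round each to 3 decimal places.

maximum a posteriori estimate = 1.457, posterior expectation = 1.861

Posterior: Inverse-Gamma(shape = 4.2+8/2 = 8.2, scale = 3.9+19.0/2 = 13.4).
Mode = β/(α+1) = 13.4/9.2 = 1.457.
Mean = β/(α−1) = 13.4/7.2 = 1.861.
Mean > mode: the posterior has a right tail.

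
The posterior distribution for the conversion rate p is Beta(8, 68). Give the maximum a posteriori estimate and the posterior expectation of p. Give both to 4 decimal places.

maximum a posteriori estimate = 0.0946, posterior expectation = 0.1053

Mode = (8−1)/(8+68−2) = 7/74 = 0.0946.
Mean = 8/(8+68) = 8/76 = 0.1053.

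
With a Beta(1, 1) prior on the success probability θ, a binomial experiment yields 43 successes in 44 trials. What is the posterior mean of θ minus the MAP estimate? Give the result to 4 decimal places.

-0.0208

Posterior: Beta(1+43, 1+1) = Beta(44, 2).
Mode = (44−1)/(44+2−2) = 43/44 = 0.9773.
With a flat prior the MAP equals the MLE, 43/44.
Mean = 44/(44+2) = 44/46 = 0.9565.
Difference = 0.9565 − 0.9773 = -0.0208.
Mode > mean: the posterior has a left tail.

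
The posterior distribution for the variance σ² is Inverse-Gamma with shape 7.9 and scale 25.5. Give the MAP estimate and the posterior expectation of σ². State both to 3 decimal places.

MAP estimate = 2.865, posterior expectation = 3.696

Mode = β/(α+1) = 25.5/8.9 = 2.865.
Mean = β/(α−1) = 25.5/6.9 = 3.696.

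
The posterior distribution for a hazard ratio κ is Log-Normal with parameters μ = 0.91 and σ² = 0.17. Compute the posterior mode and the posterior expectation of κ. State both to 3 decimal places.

Mode = exp(μ − σ²) = exp(0.74) = 2.096.
Mean = exp(μ + σ²/2) = exp(0.995) = 2.705.

κ_MAP = 2.096, E[κ|data] = 2.705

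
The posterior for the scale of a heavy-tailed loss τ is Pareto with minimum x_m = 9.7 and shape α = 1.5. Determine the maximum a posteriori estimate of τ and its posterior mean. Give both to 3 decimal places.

The Pareto density is strictly decreasing on [x_m, ∞), so the mode is x_m = 9.700.
Mean = α·x_m/(α−1) = 1.5·9.7/0.5 = 29.100.
The mean is pulled above the mode by the posterior's right skew.

MAP = 9.700; posterior mean = 29.100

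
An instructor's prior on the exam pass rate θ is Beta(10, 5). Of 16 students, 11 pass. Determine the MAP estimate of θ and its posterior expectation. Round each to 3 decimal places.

θ_MAP = 0.690, E[θ|data] = 0.677

Posterior: Beta(10+11, 5+5) = Beta(21, 10).
Mode = (21−1)/(21+10−2) = 20/29 = 0.690.
Mean = 21/(21+10) = 21/31 = 0.677.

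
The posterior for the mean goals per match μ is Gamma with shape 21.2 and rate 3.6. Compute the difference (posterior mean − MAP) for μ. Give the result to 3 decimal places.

0.278

Mode = (α−1)/β = 20.2/3.6 = 5.611.
Mean = α/β = 21.2/3.6 = 5.889.
Difference = 5.889 − 5.611 = 0.278.
The mean is pulled above the mode by the posterior's right skew.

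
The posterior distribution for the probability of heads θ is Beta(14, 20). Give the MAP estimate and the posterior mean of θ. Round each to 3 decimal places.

Mode = (14−1)/(14+20−2) = 13/32 = 0.406.
Mean = 14/(14+20) = 14/34 = 0.412.

θ_MAP = 0.406, E[θ|data] = 0.412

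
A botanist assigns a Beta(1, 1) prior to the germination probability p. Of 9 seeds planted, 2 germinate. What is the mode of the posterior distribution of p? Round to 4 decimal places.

Posterior: Beta(1+2, 1+7) = Beta(3, 8).
Mode = (3−1)/(3+8−2) = 2/9 = 0.2222.
Mean = 3/(3+8) = 3/11 = 0.2727.
This is the posterior mode — the MAP estimate.

0.2222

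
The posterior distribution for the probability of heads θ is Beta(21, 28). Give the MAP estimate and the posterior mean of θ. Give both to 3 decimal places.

MAP: 0.426. Posterior mean: 0.429.

Mode = (21−1)/(21+28−2) = 20/47 = 0.426.
Mean = 21/(21+28) = 21/49 = 0.429.
Mean > mode: the posterior has a right tail.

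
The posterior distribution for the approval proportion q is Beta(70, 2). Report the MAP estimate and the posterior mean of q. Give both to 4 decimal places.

Mode = (70−1)/(70+2−2) = 69/70 = 0.9857.
Mean = 70/(70+2) = 70/72 = 0.9722.
The mean is pulled below the mode by the posterior's left skew.

q_MAP = 0.9857, E[q|data] = 0.9722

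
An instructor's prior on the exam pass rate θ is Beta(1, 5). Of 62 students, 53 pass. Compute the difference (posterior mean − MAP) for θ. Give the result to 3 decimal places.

Posterior: Beta(1+53, 5+9) = Beta(54, 14).
Mode = (54−1)/(54+14−2) = 53/66 = 0.803.
Mean = 54/(54+14) = 54/68 = 0.794.
Difference = 0.794 − 0.803 = -0.009.

-0.009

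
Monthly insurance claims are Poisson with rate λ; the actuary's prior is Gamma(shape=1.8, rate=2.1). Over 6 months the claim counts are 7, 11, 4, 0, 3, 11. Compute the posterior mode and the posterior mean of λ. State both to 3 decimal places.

posterior mode = 4.543, posterior mean = 4.667

Σ counts = 36. Posterior: Gamma(shape = 1.8+36 = 37.8, rate = 2.1+6 = 8.1).
Mode = (α−1)/β = 36.8/8.1 = 4.543.
Mean = α/β = 37.8/8.1 = 4.667.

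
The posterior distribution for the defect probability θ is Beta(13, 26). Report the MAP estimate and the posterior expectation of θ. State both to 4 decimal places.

MAP estimate = 0.3243, posterior expectation = 0.3333

Mode = (13−1)/(13+26−2) = 12/37 = 0.3243.
Mean = 13/(13+26) = 13/39 = 0.3333.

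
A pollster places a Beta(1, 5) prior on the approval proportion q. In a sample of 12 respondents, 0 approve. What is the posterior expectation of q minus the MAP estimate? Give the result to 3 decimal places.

0.056

Posterior: Beta(1+0, 5+12) = Beta(1, 17).
Since α = 1 ≤ 1 and β > 1, the Beta density is monotone decreasing on [0,1]; the mode is at 0.
Mean = 1/(1+17) = 0.056.
Difference = 0.056 − 0.000 = 0.056.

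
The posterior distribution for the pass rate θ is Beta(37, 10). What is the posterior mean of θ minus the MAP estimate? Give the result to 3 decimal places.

Mode = (37−1)/(37+10−2) = 36/45 = 0.800.
Mean = 37/(37+10) = 37/47 = 0.787.
Difference = 0.787 − 0.800 = -0.013.
The mean is pulled below the mode by the posterior's left skew.

-0.013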